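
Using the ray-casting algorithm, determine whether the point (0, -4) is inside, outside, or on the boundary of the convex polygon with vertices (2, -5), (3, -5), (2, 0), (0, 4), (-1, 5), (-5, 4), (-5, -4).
The point (0, -4) lies strictly inside the polygon

Cast a horizontal ray to the right from the query point and count how many polygon edges it crosses (each edge strictly once or zero times, handled with the usual half-open convention). 
Parity of crossings → odd ⇒ inside.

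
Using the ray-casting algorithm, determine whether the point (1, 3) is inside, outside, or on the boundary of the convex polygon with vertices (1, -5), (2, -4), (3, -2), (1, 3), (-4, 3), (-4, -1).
The point (1, 3) lies on the polygon boundary

Boundary check: the query satisfies the collinearity and bounding-box conditions for some polygon edge, so it lies exactly on the boundary.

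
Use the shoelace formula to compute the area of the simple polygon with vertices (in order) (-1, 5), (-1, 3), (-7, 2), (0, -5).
Area = 51/2

Shoelace formula: Area = (1/2) |Σ_i (x_i · y_{i+1} − x_{i+1} · y_i)| (indices mod n). Compute each cross term:
  (-1)(3) − (-1)(5) = 2
  (-1)(2) − (-7)(3) = 19
  (-7)(-5) − (0)(2) = 35
  (0)(5) − (-1)(-5) = -5
Sum = 51, so (signed) Area = 51/2 = 51/2, |Area| = 51/2.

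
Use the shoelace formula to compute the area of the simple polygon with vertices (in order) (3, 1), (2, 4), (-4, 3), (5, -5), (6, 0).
Area = 73/2

Shoelace formula: Area = (1/2) |Σ_i (x_i · y_{i+1} − x_{i+1} · y_i)| (indices mod n). Compute each cross term:
  (3)(4) − (2)(1) = 10
  (2)(3) − (-4)(4) = 22
  (-4)(-5) − (5)(3) = 5
  (5)(0) − (6)(-5) = 30
  (6)(1) − (3)(0) = 6
Sum = 73, so (signed) Area = 73/2 = 73/2, |Area| = 73/2.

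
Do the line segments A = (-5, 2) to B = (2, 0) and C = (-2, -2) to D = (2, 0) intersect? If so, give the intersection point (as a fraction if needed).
Yes; intersection at (2, 0) (t = 1 on AB, s = 1 on CD)

Parametrize AB as A + t(B − A) = (-5 + 7 t, 2 + -2 t) and CD as C + s(D − C) = (-2 + 4 s, -2 + 2 s). Solve the linear system for (t, s). Determinant = -22 ≠ 0, so a unique intersection of the containing lines exists. Solution: t = 1, s = 1 — both in [0, 1], so the segments cross. Intersection point: (2, 0).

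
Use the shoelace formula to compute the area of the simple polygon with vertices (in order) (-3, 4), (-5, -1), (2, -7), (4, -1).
Area = 99/2

Shoelace formula: Area = (1/2) |Σ_i (x_i · y_{i+1} − x_{i+1} · y_i)| (indices mod n). Compute each cross term:
  (-3)(-1) − (-5)(4) = 23
  (-5)(-7) − (2)(-1) = 37
  (2)(-1) − (4)(-7) = 26
  (4)(4) − (-3)(-1) = 13
Sum = 99, so (signed) Area = 99/2 = 99/2, |Area| = 99/2.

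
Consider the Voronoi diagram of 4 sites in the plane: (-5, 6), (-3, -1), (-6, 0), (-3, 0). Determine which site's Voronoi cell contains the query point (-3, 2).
Nearest site = (-3, 0)

The Voronoi cell of site s contains exactly those query points closer to s than to any other site. Compute squared distances from q = (-3, 2) to each site:
  (-3 − -3)² + (0 − 2)² = 4
  (-3 − -3)² + (-1 − 2)² = 9
  (-6 − -3)² + (0 − 2)² = 13
  (-5 − -3)² + (6 − 2)² = 20
Minimum is attained by (-3, 0), so q lies in its Voronoi cell.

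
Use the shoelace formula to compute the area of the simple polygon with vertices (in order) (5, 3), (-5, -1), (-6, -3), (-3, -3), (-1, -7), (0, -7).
Area = 44

Shoelace formula: Area = (1/2) |Σ_i (x_i · y_{i+1} − x_{i+1} · y_i)| (indices mod n). Compute each cross term:
  (5)(-1) − (-5)(3) = 10
  (-5)(-3) − (-6)(-1) = 9
  (-6)(-3) − (-3)(-3) = 9
  (-3)(-7) − (-1)(-3) = 18
  (-1)(-7) − (0)(-7) = 7
  (0)(3) − (5)(-7) = 35
Sum = 88, so (signed) Area = 88/2 = 44, |Area| = 44.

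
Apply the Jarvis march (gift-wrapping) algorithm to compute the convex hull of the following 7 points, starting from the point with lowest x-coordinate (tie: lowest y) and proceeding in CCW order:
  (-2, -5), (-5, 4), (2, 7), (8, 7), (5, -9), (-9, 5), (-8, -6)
Hull (CCW) = [(-9, 5), (-8, -6), (5, -9), (8, 7), (2, 7)]

Jarvis march: at each step, from the current hull vertex p, select the next vertex q as the point such that every other point lies strictly to the left of (or on) the directed line p → q. (Equivalently: for every other point r, the cross product (q − p) × (r − p) ≥ 0.)
Starting point (lowest x, tie lowest y): (-9, 5). Wrap until returning to start. Resulting hull: (-9, 5), (-8, -6), (5, -9), (8, 7), (2, 7).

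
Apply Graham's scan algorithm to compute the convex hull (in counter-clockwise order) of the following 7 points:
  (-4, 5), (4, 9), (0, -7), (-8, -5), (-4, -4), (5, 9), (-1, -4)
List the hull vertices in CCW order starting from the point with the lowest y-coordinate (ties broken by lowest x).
Hull (CCW) = [(0, -7), (5, 9), (4, 9), (-4, 5), (-8, -5)]

Graham scan procedure:
  1. Find the pivot p₀ = point with lowest y (tie → lowest x): (0, -7).
  2. Sort the remaining points by polar angle around p₀.
  3. Walk through sorted points, maintaining a stack; pop the top while the last three entries make a non-left turn (cross product ≤ 0).
  4. Final stack is the convex hull in CCW order: (0, -7), (5, 9), (4, 9), (-4, 5), (-8, -5).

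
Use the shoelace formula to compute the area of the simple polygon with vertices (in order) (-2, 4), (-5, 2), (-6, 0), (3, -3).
Area = 26

Shoelace formula: Area = (1/2) |Σ_i (x_i · y_{i+1} − x_{i+1} · y_i)| (indices mod n). Compute each cross term:
  (-2)(2) − (-5)(4) = 16
  (-5)(0) − (-6)(2) = 12
  (-6)(-3) − (3)(0) = 18
  (3)(4) − (-2)(-3) = 6
Sum = 52, so (signed) Area = 52/2 = 26, |Area| = 26.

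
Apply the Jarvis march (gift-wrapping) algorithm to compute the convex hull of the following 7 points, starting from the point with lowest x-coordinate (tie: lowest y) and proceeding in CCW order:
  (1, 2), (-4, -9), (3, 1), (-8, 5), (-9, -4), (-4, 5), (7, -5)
Hull (CCW) = [(-9, -4), (-4, -9), (7, -5), (3, 1), (-4, 5), (-8, 5)]

Jarvis march: at each step, from the current hull vertex p, select the next vertex q as the point such that every other point lies strictly to the left of (or on) the directed line p → q. (Equivalently: for every other point r, the cross product (q − p) × (r − p) ≥ 0.)
Starting point (lowest x, tie lowest y): (-9, -4). Wrap until returning to start. Resulting hull: (-9, -4), (-4, -9), (7, -5), (3, 1), (-4, 5), (-8, 5).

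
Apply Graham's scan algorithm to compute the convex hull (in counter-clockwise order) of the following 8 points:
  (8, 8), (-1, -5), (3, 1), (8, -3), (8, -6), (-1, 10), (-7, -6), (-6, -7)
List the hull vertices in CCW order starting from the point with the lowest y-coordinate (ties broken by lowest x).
Hull (CCW) = [(-6, -7), (8, -6), (8, 8), (-1, 10), (-7, -6)]

Graham scan procedure:
  1. Find the pivot p₀ = point with lowest y (tie → lowest x): (-6, -7).
  2. Sort the remaining points by polar angle around p₀.
  3. Walk through sorted points, maintaining a stack; pop the top while the last three entries make a non-left turn (cross product ≤ 0).
  4. Final stack is the convex hull in CCW order: (-6, -7), (8, -6), (8, 8), (-1, 10), (-7, -6).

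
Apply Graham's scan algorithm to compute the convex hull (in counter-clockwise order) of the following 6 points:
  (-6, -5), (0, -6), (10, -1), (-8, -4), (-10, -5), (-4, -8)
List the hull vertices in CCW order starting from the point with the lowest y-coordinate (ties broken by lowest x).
Hull (CCW) = [(-4, -8), (10, -1), (-8, -4), (-10, -5)]

Graham scan procedure:
  1. Find the pivot p₀ = point with lowest y (tie → lowest x): (-4, -8).
  2. Sort the remaining points by polar angle around p₀.
  3. Walk through sorted points, maintaining a stack; pop the top while the last three entries make a non-left turn (cross product ≤ 0).
  4. Final stack is the convex hull in CCW order: (-4, -8), (10, -1), (-8, -4), (-10, -5).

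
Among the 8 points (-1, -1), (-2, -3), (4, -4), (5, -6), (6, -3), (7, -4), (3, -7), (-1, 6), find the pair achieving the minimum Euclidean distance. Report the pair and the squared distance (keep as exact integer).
Pair = ((6, -3), (7, -4)); squared distance = 2

Compute all C(8, 2) = 28 pairwise squared distances (x_i − x_j)² + (y_i − y_j)². The minimum is 2, attained by the pair ((6, -3), (7, -4)).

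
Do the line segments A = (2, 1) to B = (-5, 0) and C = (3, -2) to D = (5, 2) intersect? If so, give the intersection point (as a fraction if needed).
No (intersection of containing lines falls outside at least one segment)

Parametrize and solve: t = -5/13, s = 11/13. At least one of these is outside [0, 1], so the segments do not intersect.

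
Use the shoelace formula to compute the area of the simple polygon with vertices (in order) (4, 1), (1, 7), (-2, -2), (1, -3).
Area = 30

Shoelace formula: Area = (1/2) |Σ_i (x_i · y_{i+1} − x_{i+1} · y_i)| (indices mod n). Compute each cross term:
  (4)(7) − (1)(1) = 27
  (1)(-2) − (-2)(7) = 12
  (-2)(-3) − (1)(-2) = 8
  (1)(1) − (4)(-3) = 13
Sum = 60, so (signed) Area = 60/2 = 30, |Area| = 30.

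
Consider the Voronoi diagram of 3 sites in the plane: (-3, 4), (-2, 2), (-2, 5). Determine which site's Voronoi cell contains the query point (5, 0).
Nearest site = (-2, 2)

The Voronoi cell of site s contains exactly those query points closer to s than to any other site. Compute squared distances from q = (5, 0) to each site:
  (-2 − 5)² + (2 − 0)² = 53
  (-2 − 5)² + (5 − 0)² = 74
  (-3 − 5)² + (4 − 0)² = 80
Minimum is attained by (-2, 2), so q lies in its Voronoi cell.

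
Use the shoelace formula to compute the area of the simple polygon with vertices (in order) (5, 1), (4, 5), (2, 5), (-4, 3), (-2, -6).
Area = 115/2

Shoelace formula: Area = (1/2) |Σ_i (x_i · y_{i+1} − x_{i+1} · y_i)| (indices mod n). Compute each cross term:
  (5)(5) − (4)(1) = 21
  (4)(5) − (2)(5) = 10
  (2)(3) − (-4)(5) = 26
  (-4)(-6) − (-2)(3) = 30
  (-2)(1) − (5)(-6) = 28
Sum = 115, so (signed) Area = 115/2 = 115/2, |Area| = 115/2.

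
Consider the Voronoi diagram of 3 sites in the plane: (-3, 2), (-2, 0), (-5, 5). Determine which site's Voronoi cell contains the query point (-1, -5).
Nearest site = (-2, 0)

The Voronoi cell of site s contains exactly those query points closer to s than to any other site. Compute squared distances from q = (-1, -5) to each site:
  (-2 − -1)² + (0 − -5)² = 26
  (-3 − -1)² + (2 − -5)² = 53
  (-5 − -1)² + (5 − -5)² = 116
Minimum is attained by (-2, 0), so q lies in its Voronoi cell.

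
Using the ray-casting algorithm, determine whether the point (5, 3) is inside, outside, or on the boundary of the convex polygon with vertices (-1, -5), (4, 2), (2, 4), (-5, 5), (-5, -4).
The point (5, 3) lies strictly outside the polygon

Cast a horizontal ray to the right from the query point and count how many polygon edges it crosses (each edge strictly once or zero times, handled with the usual half-open convention). 
Parity of crossings → even ⇒ outside.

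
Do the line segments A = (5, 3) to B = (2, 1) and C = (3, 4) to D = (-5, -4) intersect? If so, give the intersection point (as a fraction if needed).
No (intersection of containing lines falls outside at least one segment)

Parametrize and solve: t = 3, s = 7/8. At least one of these is outside [0, 1], so the segments do not intersect.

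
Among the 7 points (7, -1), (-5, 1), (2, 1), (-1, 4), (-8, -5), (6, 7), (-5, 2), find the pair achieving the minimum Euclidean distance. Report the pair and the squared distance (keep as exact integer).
Pair = ((-5, 1), (-5, 2)); squared distance = 1

Compute all C(7, 2) = 21 pairwise squared distances (x_i − x_j)² + (y_i − y_j)². The minimum is 1, attained by the pair ((-5, 1), (-5, 2)).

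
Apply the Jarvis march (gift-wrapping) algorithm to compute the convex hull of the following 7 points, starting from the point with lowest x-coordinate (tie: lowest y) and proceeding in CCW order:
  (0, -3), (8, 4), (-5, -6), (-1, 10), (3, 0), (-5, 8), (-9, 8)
Hull (CCW) = [(-9, 8), (-5, -6), (0, -3), (8, 4), (-1, 10)]

Jarvis march: at each step, from the current hull vertex p, select the next vertex q as the point such that every other point lies strictly to the left of (or on) the directed line p → q. (Equivalently: for every other point r, the cross product (q − p) × (r − p) ≥ 0.)
Starting point (lowest x, tie lowest y): (-9, 8). Wrap until returning to start. Resulting hull: (-9, 8), (-5, -6), (0, -3), (8, 4), (-1, 10).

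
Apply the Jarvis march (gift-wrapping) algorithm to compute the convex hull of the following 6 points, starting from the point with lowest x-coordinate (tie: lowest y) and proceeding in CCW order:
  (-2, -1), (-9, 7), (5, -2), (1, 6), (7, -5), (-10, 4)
Hull (CCW) = [(-10, 4), (-2, -1), (7, -5), (1, 6), (-9, 7)]

Jarvis march: at each step, from the current hull vertex p, select the next vertex q as the point such that every other point lies strictly to the left of (or on) the directed line p → q. (Equivalently: for every other point r, the cross product (q − p) × (r − p) ≥ 0.)
Starting point (lowest x, tie lowest y): (-10, 4). Wrap until returning to start. Resulting hull: (-10, 4), (-2, -1), (7, -5), (1, 6), (-9, 7).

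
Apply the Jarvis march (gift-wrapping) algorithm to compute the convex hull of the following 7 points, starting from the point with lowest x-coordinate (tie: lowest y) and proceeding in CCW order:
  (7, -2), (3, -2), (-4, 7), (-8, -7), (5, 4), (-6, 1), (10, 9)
Hull (CCW) = [(-8, -7), (7, -2), (10, 9), (-4, 7), (-6, 1)]

Jarvis march: at each step, from the current hull vertex p, select the next vertex q as the point such that every other point lies strictly to the left of (or on) the directed line p → q. (Equivalently: for every other point r, the cross product (q − p) × (r − p) ≥ 0.)
Starting point (lowest x, tie lowest y): (-8, -7). Wrap until returning to start. Resulting hull: (-8, -7), (7, -2), (10, 9), (-4, 7), (-6, 1).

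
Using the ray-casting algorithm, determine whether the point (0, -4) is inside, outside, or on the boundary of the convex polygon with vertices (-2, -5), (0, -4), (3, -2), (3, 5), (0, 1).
The point (0, -4) lies on the polygon boundary

Boundary check: the query satisfies the collinearity and bounding-box conditions for some polygon edge, so it lies exactly on the boundary.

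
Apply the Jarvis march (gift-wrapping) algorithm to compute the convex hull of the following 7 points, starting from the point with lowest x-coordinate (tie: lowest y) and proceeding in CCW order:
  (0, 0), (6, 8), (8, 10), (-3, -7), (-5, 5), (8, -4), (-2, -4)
Hull (CCW) = [(-5, 5), (-3, -7), (8, -4), (8, 10)]

Jarvis march: at each step, from the current hull vertex p, select the next vertex q as the point such that every other point lies strictly to the left of (or on) the directed line p → q. (Equivalently: for every other point r, the cross product (q − p) × (r − p) ≥ 0.)
Starting point (lowest x, tie lowest y): (-5, 5). Wrap until returning to start. Resulting hull: (-5, 5), (-3, -7), (8, -4), (8, 10).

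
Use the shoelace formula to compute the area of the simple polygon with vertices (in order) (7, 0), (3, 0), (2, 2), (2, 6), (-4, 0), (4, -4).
Area = 41

Shoelace formula: Area = (1/2) |Σ_i (x_i · y_{i+1} − x_{i+1} · y_i)| (indices mod n). Compute each cross term:
  (7)(0) − (3)(0) = 0
  (3)(2) − (2)(0) = 6
  (2)(6) − (2)(2) = 8
  (2)(0) − (-4)(6) = 24
  (-4)(-4) − (4)(0) = 16
  (4)(0) − (7)(-4) = 28
Sum = 82, so (signed) Area = 82/2 = 41, |Area| = 41.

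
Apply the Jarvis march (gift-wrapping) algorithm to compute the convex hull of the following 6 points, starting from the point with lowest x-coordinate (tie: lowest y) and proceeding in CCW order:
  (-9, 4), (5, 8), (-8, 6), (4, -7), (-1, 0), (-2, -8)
Hull (CCW) = [(-9, 4), (-2, -8), (4, -7), (5, 8), (-8, 6)]

Jarvis march: at each step, from the current hull vertex p, select the next vertex q as the point such that every other point lies strictly to the left of (or on) the directed line p → q. (Equivalently: for every other point r, the cross product (q − p) × (r − p) ≥ 0.)
Starting point (lowest x, tie lowest y): (-9, 4). Wrap until returning to start. Resulting hull: (-9, 4), (-2, -8), (4, -7), (5, 8), (-8, 6).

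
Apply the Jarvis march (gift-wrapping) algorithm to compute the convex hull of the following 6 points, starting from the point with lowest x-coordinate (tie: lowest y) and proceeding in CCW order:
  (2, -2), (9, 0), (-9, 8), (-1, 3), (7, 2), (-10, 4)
Hull (CCW) = [(-10, 4), (2, -2), (9, 0), (7, 2), (-9, 8)]

Jarvis march: at each step, from the current hull vertex p, select the next vertex q as the point such that every other point lies strictly to the left of (or on) the directed line p → q. (Equivalently: for every other point r, the cross product (q − p) × (r − p) ≥ 0.)
Starting point (lowest x, tie lowest y): (-10, 4). Wrap until returning to start. Resulting hull: (-10, 4), (2, -2), (9, 0), (7, 2), (-9, 8).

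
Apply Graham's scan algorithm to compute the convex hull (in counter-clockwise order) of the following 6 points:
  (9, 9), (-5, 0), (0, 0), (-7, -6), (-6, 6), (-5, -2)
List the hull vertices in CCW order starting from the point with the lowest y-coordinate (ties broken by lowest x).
Hull (CCW) = [(-7, -6), (0, 0), (9, 9), (-6, 6)]

Graham scan procedure:
  1. Find the pivot p₀ = point with lowest y (tie → lowest x): (-7, -6).
  2. Sort the remaining points by polar angle around p₀.
  3. Walk through sorted points, maintaining a stack; pop the top while the last three entries make a non-left turn (cross product ≤ 0).
  4. Final stack is the convex hull in CCW order: (-7, -6), (0, 0), (9, 9), (-6, 6).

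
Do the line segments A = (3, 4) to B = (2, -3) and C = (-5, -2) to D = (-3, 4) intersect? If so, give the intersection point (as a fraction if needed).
No (intersection of containing lines falls outside at least one segment)

Parametrize and solve: t = -9/2, s = 25/4. At least one of these is outside [0, 1], so the segments do not intersect.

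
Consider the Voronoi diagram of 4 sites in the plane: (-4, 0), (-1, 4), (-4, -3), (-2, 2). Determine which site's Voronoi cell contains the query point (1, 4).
Nearest site = (-1, 4)

The Voronoi cell of site s contains exactly those query points closer to s than to any other site. Compute squared distances from q = (1, 4) to each site:
  (-1 − 1)² + (4 − 4)² = 4
  (-2 − 1)² + (2 − 4)² = 13
  (-4 − 1)² + (0 − 4)² = 41
  (-4 − 1)² + (-3 − 4)² = 74
Minimum is attained by (-1, 4), so q lies in its Voronoi cell.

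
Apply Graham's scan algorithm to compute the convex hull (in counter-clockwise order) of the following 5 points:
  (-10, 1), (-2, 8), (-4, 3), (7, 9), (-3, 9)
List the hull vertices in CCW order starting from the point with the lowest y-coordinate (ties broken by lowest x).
Hull (CCW) = [(-10, 1), (-4, 3), (7, 9), (-3, 9)]

Graham scan procedure:
  1. Find the pivot p₀ = point with lowest y (tie → lowest x): (-10, 1).
  2. Sort the remaining points by polar angle around p₀.
  3. Walk through sorted points, maintaining a stack; pop the top while the last three entries make a non-left turn (cross product ≤ 0).
  4. Final stack is the convex hull in CCW order: (-10, 1), (-4, 3), (7, 9), (-3, 9).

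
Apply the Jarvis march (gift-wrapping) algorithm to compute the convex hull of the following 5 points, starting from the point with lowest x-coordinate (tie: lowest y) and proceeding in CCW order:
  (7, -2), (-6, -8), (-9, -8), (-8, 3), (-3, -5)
Hull (CCW) = [(-9, -8), (-6, -8), (7, -2), (-8, 3)]

Jarvis march: at each step, from the current hull vertex p, select the next vertex q as the point such that every other point lies strictly to the left of (or on) the directed line p → q. (Equivalently: for every other point r, the cross product (q − p) × (r − p) ≥ 0.)
Starting point (lowest x, tie lowest y): (-9, -8). Wrap until returning to start. Resulting hull: (-9, -8), (-6, -8), (7, -2), (-8, 3).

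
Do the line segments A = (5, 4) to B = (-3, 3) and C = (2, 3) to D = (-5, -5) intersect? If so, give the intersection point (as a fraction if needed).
No (intersection of containing lines falls outside at least one segment)

Parametrize and solve: t = 17/57, s = -5/57. At least one of these is outside [0, 1], so the segments do not intersect.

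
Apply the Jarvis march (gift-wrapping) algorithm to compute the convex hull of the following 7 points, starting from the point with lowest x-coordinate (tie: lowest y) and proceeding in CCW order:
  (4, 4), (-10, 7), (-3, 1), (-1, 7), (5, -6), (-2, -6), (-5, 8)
Hull (CCW) = [(-10, 7), (-2, -6), (5, -6), (4, 4), (-1, 7), (-5, 8)]

Jarvis march: at each step, from the current hull vertex p, select the next vertex q as the point such that every other point lies strictly to the left of (or on) the directed line p → q. (Equivalently: for every other point r, the cross product (q − p) × (r − p) ≥ 0.)
Starting point (lowest x, tie lowest y): (-10, 7). Wrap until returning to start. Resulting hull: (-10, 7), (-2, -6), (5, -6), (4, 4), (-1, 7), (-5, 8).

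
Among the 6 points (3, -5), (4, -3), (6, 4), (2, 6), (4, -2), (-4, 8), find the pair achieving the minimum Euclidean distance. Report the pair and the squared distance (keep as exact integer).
Pair = ((4, -3), (4, -2)); squared distance = 1

Compute all C(6, 2) = 15 pairwise squared distances (x_i − x_j)² + (y_i − y_j)². The minimum is 1, attained by the pair ((4, -3), (4, -2)).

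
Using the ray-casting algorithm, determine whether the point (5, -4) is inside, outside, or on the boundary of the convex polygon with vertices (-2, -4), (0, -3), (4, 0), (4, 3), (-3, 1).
The point (5, -4) lies strictly outside the polygon

Cast a horizontal ray to the right from the query point and count how many polygon edges it crosses (each edge strictly once or zero times, handled with the usual half-open convention). 
Parity of crossings → even ⇒ outside.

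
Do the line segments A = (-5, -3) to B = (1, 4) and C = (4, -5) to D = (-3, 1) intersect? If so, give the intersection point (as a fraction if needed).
Yes; intersection at (-37/17, 5/17) (t = 8/17 on AB, s = 15/17 on CD)

Parametrize AB as A + t(B − A) = (-5 + 6 t, -3 + 7 t) and CD as C + s(D − C) = (4 + -7 s, -5 + 6 s). Solve the linear system for (t, s). Determinant = -85 ≠ 0, so a unique intersection of the containing lines exists. Solution: t = 8/17, s = 15/17 — both in [0, 1], so the segments cross. Intersection point: (-37/17, 5/17).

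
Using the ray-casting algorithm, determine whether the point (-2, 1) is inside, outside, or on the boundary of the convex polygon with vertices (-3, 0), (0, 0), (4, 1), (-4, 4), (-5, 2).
The point (-2, 1) lies strictly inside the polygon

Cast a horizontal ray to the right from the query point and count how many polygon edges it crosses (each edge strictly once or zero times, handled with the usual half-open convention). 
Parity of crossings → odd ⇒ inside.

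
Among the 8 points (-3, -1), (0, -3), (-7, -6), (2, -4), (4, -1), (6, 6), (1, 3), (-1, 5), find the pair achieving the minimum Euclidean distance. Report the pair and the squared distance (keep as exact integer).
Pair = ((0, -3), (2, -4)); squared distance = 5

Compute all C(8, 2) = 28 pairwise squared distances (x_i − x_j)² + (y_i − y_j)². The minimum is 5, attained by the pair ((0, -3), (2, -4)).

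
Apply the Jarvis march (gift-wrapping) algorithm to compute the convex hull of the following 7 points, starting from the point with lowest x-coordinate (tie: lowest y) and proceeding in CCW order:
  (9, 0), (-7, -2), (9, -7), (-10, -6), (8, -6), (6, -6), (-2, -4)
Hull (CCW) = [(-10, -6), (9, -7), (9, 0), (-7, -2)]

Jarvis march: at each step, from the current hull vertex p, select the next vertex q as the point such that every other point lies strictly to the left of (or on) the directed line p → q. (Equivalently: for every other point r, the cross product (q − p) × (r − p) ≥ 0.)
Starting point (lowest x, tie lowest y): (-10, -6). Wrap until returning to start. Resulting hull: (-10, -6), (9, -7), (9, 0), (-7, -2).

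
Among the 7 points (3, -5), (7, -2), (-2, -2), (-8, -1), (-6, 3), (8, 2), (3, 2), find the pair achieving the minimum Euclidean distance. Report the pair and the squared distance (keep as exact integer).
Pair = ((7, -2), (8, 2)); squared distance = 17

Compute all C(7, 2) = 21 pairwise squared distances (x_i − x_j)² + (y_i − y_j)². The minimum is 17, attained by the pair ((7, -2), (8, 2)).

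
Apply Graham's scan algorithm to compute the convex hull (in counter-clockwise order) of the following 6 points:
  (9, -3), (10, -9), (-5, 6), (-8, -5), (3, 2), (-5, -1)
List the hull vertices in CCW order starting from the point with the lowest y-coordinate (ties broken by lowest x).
Hull (CCW) = [(10, -9), (9, -3), (3, 2), (-5, 6), (-8, -5)]

Graham scan procedure:
  1. Find the pivot p₀ = point with lowest y (tie → lowest x): (10, -9).
  2. Sort the remaining points by polar angle around p₀.
  3. Walk through sorted points, maintaining a stack; pop the top while the last three entries make a non-left turn (cross product ≤ 0).
  4. Final stack is the convex hull in CCW order: (10, -9), (9, -3), (3, 2), (-5, 6), (-8, -5).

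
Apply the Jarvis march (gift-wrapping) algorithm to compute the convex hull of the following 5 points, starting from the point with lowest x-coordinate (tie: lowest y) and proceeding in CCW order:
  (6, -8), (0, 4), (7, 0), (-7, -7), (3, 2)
Hull (CCW) = [(-7, -7), (6, -8), (7, 0), (0, 4)]

Jarvis march: at each step, from the current hull vertex p, select the next vertex q as the point such that every other point lies strictly to the left of (or on) the directed line p → q. (Equivalently: for every other point r, the cross product (q − p) × (r − p) ≥ 0.)
Starting point (lowest x, tie lowest y): (-7, -7). Wrap until returning to start. Resulting hull: (-7, -7), (6, -8), (7, 0), (0, 4).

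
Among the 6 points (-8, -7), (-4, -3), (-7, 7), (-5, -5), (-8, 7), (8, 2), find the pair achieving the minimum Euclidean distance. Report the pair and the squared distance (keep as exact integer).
Pair = ((-7, 7), (-8, 7)); squared distance = 1

Compute all C(6, 2) = 15 pairwise squared distances (x_i − x_j)² + (y_i − y_j)². The minimum is 1, attained by the pair ((-7, 7), (-8, 7)).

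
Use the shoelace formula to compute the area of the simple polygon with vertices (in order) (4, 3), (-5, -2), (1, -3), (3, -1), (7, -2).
Area = 31

Shoelace formula: Area = (1/2) |Σ_i (x_i · y_{i+1} − x_{i+1} · y_i)| (indices mod n). Compute each cross term:
  (4)(-2) − (-5)(3) = 7
  (-5)(-3) − (1)(-2) = 17
  (1)(-1) − (3)(-3) = 8
  (3)(-2) − (7)(-1) = 1
  (7)(3) − (4)(-2) = 29
Sum = 62, so (signed) Area = 62/2 = 31, |Area| = 31.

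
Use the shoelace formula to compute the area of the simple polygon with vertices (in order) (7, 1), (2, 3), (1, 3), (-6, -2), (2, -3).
Area = 83/2

Shoelace formula: Area = (1/2) |Σ_i (x_i · y_{i+1} − x_{i+1} · y_i)| (indices mod n). Compute each cross term:
  (7)(3) − (2)(1) = 19
  (2)(3) − (1)(3) = 3
  (1)(-2) − (-6)(3) = 16
  (-6)(-3) − (2)(-2) = 22
  (2)(1) − (7)(-3) = 23
Sum = 83, so (signed) Area = 83/2 = 83/2, |Area| = 83/2.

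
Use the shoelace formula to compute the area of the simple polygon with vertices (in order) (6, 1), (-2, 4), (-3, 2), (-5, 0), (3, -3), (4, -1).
Area = 39

Shoelace formula: Area = (1/2) |Σ_i (x_i · y_{i+1} − x_{i+1} · y_i)| (indices mod n). Compute each cross term:
  (6)(4) − (-2)(1) = 26
  (-2)(2) − (-3)(4) = 8
  (-3)(0) − (-5)(2) = 10
  (-5)(-3) − (3)(0) = 15
  (3)(-1) − (4)(-3) = 9
  (4)(1) − (6)(-1) = 10
Sum = 78, so (signed) Area = 78/2 = 39, |Area| = 39.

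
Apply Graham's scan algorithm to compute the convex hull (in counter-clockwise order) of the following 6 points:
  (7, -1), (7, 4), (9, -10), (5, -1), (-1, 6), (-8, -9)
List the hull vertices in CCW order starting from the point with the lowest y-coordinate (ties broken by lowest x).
Hull (CCW) = [(9, -10), (7, 4), (-1, 6), (-8, -9)]

Graham scan procedure:
  1. Find the pivot p₀ = point with lowest y (tie → lowest x): (9, -10).
  2. Sort the remaining points by polar angle around p₀.
  3. Walk through sorted points, maintaining a stack; pop the top while the last three entries make a non-left turn (cross product ≤ 0).
  4. Final stack is the convex hull in CCW order: (9, -10), (7, 4), (-1, 6), (-8, -9).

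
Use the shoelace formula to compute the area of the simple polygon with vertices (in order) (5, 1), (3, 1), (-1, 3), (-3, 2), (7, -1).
Area = 10

Shoelace formula: Area = (1/2) |Σ_i (x_i · y_{i+1} − x_{i+1} · y_i)| (indices mod n). Compute each cross term:
  (5)(1) − (3)(1) = 2
  (3)(3) − (-1)(1) = 10
  (-1)(2) − (-3)(3) = 7
  (-3)(-1) − (7)(2) = -11
  (7)(1) − (5)(-1) = 12
Sum = 20, so (signed) Area = 20/2 = 10, |Area| = 10.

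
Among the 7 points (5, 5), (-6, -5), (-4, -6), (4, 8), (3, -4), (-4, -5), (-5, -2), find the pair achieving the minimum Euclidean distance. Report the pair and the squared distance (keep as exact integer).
Pair = ((-4, -6), (-4, -5)); squared distance = 1

Compute all C(7, 2) = 21 pairwise squared distances (x_i − x_j)² + (y_i − y_j)². The minimum is 1, attained by the pair ((-4, -6), (-4, -5)).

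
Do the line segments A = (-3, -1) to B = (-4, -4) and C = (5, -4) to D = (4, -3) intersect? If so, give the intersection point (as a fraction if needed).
No (intersection of containing lines falls outside at least one segment)

Parametrize and solve: t = -5/4, s = 27/4. At least one of these is outside [0, 1], so the segments do not intersect.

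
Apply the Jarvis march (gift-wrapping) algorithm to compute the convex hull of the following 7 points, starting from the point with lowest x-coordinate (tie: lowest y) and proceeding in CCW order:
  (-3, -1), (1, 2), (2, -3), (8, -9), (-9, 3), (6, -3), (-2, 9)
Hull (CCW) = [(-9, 3), (8, -9), (6, -3), (-2, 9)]

Jarvis march: at each step, from the current hull vertex p, select the next vertex q as the point such that every other point lies strictly to the left of (or on) the directed line p → q. (Equivalently: for every other point r, the cross product (q − p) × (r − p) ≥ 0.)
Starting point (lowest x, tie lowest y): (-9, 3). Wrap until returning to start. Resulting hull: (-9, 3), (8, -9), (6, -3), (-2, 9).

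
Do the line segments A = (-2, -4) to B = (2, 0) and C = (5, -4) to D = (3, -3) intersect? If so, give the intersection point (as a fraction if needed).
No (intersection of containing lines falls outside at least one segment)

Parametrize and solve: t = 7/12, s = 7/3. At least one of these is outside [0, 1], so the segments do not intersect.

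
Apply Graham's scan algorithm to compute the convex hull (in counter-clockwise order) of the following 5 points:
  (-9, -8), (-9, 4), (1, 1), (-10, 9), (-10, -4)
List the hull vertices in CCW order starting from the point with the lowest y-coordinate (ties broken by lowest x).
Hull (CCW) = [(-9, -8), (1, 1), (-10, 9), (-10, -4)]

Graham scan procedure:
  1. Find the pivot p₀ = point with lowest y (tie → lowest x): (-9, -8).
  2. Sort the remaining points by polar angle around p₀.
  3. Walk through sorted points, maintaining a stack; pop the top while the last three entries make a non-left turn (cross product ≤ 0).
  4. Final stack is the convex hull in CCW order: (-9, -8), (1, 1), (-10, 9), (-10, -4).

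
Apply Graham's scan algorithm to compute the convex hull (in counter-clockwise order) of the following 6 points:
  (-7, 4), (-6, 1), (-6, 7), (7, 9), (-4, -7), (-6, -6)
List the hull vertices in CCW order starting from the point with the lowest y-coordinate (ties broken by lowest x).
Hull (CCW) = [(-4, -7), (7, 9), (-6, 7), (-7, 4), (-6, -6)]

Graham scan procedure:
  1. Find the pivot p₀ = point with lowest y (tie → lowest x): (-4, -7).
  2. Sort the remaining points by polar angle around p₀.
  3. Walk through sorted points, maintaining a stack; pop the top while the last three entries make a non-left turn (cross product ≤ 0).
  4. Final stack is the convex hull in CCW order: (-4, -7), (7, 9), (-6, 7), (-7, 4), (-6, -6).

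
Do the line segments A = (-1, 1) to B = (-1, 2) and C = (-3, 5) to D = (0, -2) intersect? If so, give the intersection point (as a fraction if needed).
No (intersection of containing lines falls outside at least one segment)

Parametrize and solve: t = -2/3, s = 2/3. At least one of these is outside [0, 1], so the segments do not intersect.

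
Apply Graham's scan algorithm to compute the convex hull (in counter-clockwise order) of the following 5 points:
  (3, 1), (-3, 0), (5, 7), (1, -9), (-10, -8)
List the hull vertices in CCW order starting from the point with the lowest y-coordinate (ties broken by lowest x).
Hull (CCW) = [(1, -9), (5, 7), (-3, 0), (-10, -8)]

Graham scan procedure:
  1. Find the pivot p₀ = point with lowest y (tie → lowest x): (1, -9).
  2. Sort the remaining points by polar angle around p₀.
  3. Walk through sorted points, maintaining a stack; pop the top while the last three entries make a non-left turn (cross product ≤ 0).
  4. Final stack is the convex hull in CCW order: (1, -9), (5, 7), (-3, 0), (-10, -8).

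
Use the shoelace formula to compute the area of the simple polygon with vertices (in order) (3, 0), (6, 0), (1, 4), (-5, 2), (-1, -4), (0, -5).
Area = 44

Shoelace formula: Area = (1/2) |Σ_i (x_i · y_{i+1} − x_{i+1} · y_i)| (indices mod n). Compute each cross term:
  (3)(0) − (6)(0) = 0
  (6)(4) − (1)(0) = 24
  (1)(2) − (-5)(4) = 22
  (-5)(-4) − (-1)(2) = 22
  (-1)(-5) − (0)(-4) = 5
  (0)(0) − (3)(-5) = 15
Sum = 88, so (signed) Area = 88/2 = 44, |Area| = 44.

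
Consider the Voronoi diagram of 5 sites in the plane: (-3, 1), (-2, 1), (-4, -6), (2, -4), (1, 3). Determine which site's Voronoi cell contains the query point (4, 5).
Nearest site = (1, 3)

The Voronoi cell of site s contains exactly those query points closer to s than to any other site. Compute squared distances from q = (4, 5) to each site:
  (1 − 4)² + (3 − 5)² = 13
  (-2 − 4)² + (1 − 5)² = 52
  (-3 − 4)² + (1 − 5)² = 65
  (2 − 4)² + (-4 − 5)² = 85
  (-4 − 4)² + (-6 − 5)² = 185
Minimum is attained by (1, 3), so q lies in its Voronoi cell.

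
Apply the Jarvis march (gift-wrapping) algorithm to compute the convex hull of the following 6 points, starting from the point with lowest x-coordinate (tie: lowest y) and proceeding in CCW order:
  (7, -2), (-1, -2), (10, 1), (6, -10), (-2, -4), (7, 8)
Hull (CCW) = [(-2, -4), (6, -10), (10, 1), (7, 8), (-1, -2)]

Jarvis march: at each step, from the current hull vertex p, select the next vertex q as the point such that every other point lies strictly to the left of (or on) the directed line p → q. (Equivalently: for every other point r, the cross product (q − p) × (r − p) ≥ 0.)
Starting point (lowest x, tie lowest y): (-2, -4). Wrap until returning to start. Resulting hull: (-2, -4), (6, -10), (10, 1), (7, 8), (-1, -2).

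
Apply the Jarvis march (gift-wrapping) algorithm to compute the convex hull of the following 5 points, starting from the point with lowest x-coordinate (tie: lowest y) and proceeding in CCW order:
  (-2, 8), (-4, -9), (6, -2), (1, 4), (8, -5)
Hull (CCW) = [(-4, -9), (8, -5), (6, -2), (-2, 8)]

Jarvis march: at each step, from the current hull vertex p, select the next vertex q as the point such that every other point lies strictly to the left of (or on) the directed line p → q. (Equivalently: for every other point r, the cross product (q − p) × (r − p) ≥ 0.)
Starting point (lowest x, tie lowest y): (-4, -9). Wrap until returning to start. Resulting hull: (-4, -9), (8, -5), (6, -2), (-2, 8).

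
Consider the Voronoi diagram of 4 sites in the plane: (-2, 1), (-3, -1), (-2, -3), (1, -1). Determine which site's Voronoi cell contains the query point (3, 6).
Nearest site = (-2, 1)

The Voronoi cell of site s contains exactly those query points closer to s than to any other site. Compute squared distances from q = (3, 6) to each site:
  (-2 − 3)² + (1 − 6)² = 50
  (1 − 3)² + (-1 − 6)² = 53
  (-3 − 3)² + (-1 − 6)² = 85
  (-2 − 3)² + (-3 − 6)² = 106
Minimum is attained by (-2, 1), so q lies in its Voronoi cell.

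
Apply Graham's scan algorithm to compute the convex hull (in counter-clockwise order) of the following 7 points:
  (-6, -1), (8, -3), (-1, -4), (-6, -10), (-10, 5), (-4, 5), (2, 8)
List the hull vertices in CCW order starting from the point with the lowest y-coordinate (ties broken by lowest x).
Hull (CCW) = [(-6, -10), (8, -3), (2, 8), (-10, 5)]

Graham scan procedure:
  1. Find the pivot p₀ = point with lowest y (tie → lowest x): (-6, -10).
  2. Sort the remaining points by polar angle around p₀.
  3. Walk through sorted points, maintaining a stack; pop the top while the last three entries make a non-left turn (cross product ≤ 0).
  4. Final stack is the convex hull in CCW order: (-6, -10), (8, -3), (2, 8), (-10, 5).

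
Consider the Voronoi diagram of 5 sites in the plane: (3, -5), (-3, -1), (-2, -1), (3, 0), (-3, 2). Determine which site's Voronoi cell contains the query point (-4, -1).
Nearest site = (-3, -1)

The Voronoi cell of site s contains exactly those query points closer to s than to any other site. Compute squared distances from q = (-4, -1) to each site:
  (-3 − -4)² + (-1 − -1)² = 1
  (-2 − -4)² + (-1 − -1)² = 4
  (-3 − -4)² + (2 − -1)² = 10
  (3 − -4)² + (0 − -1)² = 50
  (3 − -4)² + (-5 − -1)² = 65
Minimum is attained by (-3, -1), so q lies in its Voronoi cell.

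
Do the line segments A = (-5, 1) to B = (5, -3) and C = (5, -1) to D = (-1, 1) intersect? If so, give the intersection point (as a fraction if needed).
No (intersection of containing lines falls outside at least one segment)

Parametrize and solve: t = -2, s = 5. At least one of these is outside [0, 1], so the segments do not intersect.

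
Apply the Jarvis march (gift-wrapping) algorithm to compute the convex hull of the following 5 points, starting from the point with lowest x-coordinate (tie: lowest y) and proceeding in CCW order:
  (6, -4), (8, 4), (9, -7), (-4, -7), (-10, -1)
Hull (CCW) = [(-10, -1), (-4, -7), (9, -7), (8, 4)]

Jarvis march: at each step, from the current hull vertex p, select the next vertex q as the point such that every other point lies strictly to the left of (or on) the directed line p → q. (Equivalently: for every other point r, the cross product (q − p) × (r − p) ≥ 0.)
Starting point (lowest x, tie lowest y): (-10, -1). Wrap until returning to start. Resulting hull: (-10, -1), (-4, -7), (9, -7), (8, 4).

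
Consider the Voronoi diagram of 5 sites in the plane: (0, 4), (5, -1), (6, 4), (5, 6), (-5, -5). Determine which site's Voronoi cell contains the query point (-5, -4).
Nearest site = (-5, -5)

The Voronoi cell of site s contains exactly those query points closer to s than to any other site. Compute squared distances from q = (-5, -4) to each site:
  (-5 − -5)² + (-5 − -4)² = 1
  (0 − -5)² + (4 − -4)² = 89
  (5 − -5)² + (-1 − -4)² = 109
  (6 − -5)² + (4 − -4)² = 185
  (5 − -5)² + (6 − -4)² = 200
Minimum is attained by (-5, -5), so q lies in its Voronoi cell.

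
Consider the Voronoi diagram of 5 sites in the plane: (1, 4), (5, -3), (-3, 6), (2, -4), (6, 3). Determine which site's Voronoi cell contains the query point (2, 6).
Nearest site = (1, 4)

The Voronoi cell of site s contains exactly those query points closer to s than to any other site. Compute squared distances from q = (2, 6) to each site:
  (1 − 2)² + (4 − 6)² = 5
  (-3 − 2)² + (6 − 6)² = 25
  (6 − 2)² + (3 − 6)² = 25
  (5 − 2)² + (-3 − 6)² = 90
  (2 − 2)² + (-4 − 6)² = 100
Minimum is attained by (1, 4), so q lies in its Voronoi cell.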